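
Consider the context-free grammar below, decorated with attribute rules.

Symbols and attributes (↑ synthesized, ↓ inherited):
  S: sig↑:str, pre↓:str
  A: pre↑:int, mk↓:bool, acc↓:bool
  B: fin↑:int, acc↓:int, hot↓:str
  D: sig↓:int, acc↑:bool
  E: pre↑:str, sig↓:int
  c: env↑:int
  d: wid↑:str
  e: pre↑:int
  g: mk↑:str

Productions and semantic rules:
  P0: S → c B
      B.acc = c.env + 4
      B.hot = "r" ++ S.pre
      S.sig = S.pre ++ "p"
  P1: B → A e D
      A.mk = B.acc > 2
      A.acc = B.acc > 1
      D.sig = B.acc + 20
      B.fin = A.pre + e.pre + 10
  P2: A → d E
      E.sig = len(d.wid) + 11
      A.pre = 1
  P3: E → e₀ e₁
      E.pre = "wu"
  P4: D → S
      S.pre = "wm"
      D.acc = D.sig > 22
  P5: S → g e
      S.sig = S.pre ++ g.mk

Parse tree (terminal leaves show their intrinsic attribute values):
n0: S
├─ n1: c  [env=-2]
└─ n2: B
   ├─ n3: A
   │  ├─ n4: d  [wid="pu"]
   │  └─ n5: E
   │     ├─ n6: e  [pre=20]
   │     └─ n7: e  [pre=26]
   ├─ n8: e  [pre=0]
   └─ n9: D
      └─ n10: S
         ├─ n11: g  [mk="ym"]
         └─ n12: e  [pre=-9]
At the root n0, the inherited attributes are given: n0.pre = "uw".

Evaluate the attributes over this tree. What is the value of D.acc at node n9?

1. n0.pre = "uw"  [given at root]
2. n1.env = -2  [terminal]
3. n2.acc = 2  [c.env + 4]
4. n2.hot = "ruw"  ["r" ++ S.pre]
5. n3.mk = false  [B.acc > 2]
6. n3.acc = true  [B.acc > 1]
7. n4.wid = "pu"  [terminal]
8. n5.sig = 13  [len(d.wid) + 11]
9. n6.pre = 20  [terminal]
10. n7.pre = 26  [terminal]
11. n5.pre = "wu"  ["wu"]
12. n3.pre = 1  [1]
13. n8.pre = 0  [terminal]
14. n9.sig = 22  [B.acc + 20]
15. n10.pre = "wm"  ["wm"]
16. n11.mk = "ym"  [terminal]
17. n12.pre = -9  [terminal]
18. n10.sig = "wmym"  [S.pre ++ g.mk]
19. n9.acc = false  [D.sig > 22]
20. n2.fin = 11  [A.pre + e.pre + 10]
21. n0.sig = "uwp"  [S.pre ++ "p"]

false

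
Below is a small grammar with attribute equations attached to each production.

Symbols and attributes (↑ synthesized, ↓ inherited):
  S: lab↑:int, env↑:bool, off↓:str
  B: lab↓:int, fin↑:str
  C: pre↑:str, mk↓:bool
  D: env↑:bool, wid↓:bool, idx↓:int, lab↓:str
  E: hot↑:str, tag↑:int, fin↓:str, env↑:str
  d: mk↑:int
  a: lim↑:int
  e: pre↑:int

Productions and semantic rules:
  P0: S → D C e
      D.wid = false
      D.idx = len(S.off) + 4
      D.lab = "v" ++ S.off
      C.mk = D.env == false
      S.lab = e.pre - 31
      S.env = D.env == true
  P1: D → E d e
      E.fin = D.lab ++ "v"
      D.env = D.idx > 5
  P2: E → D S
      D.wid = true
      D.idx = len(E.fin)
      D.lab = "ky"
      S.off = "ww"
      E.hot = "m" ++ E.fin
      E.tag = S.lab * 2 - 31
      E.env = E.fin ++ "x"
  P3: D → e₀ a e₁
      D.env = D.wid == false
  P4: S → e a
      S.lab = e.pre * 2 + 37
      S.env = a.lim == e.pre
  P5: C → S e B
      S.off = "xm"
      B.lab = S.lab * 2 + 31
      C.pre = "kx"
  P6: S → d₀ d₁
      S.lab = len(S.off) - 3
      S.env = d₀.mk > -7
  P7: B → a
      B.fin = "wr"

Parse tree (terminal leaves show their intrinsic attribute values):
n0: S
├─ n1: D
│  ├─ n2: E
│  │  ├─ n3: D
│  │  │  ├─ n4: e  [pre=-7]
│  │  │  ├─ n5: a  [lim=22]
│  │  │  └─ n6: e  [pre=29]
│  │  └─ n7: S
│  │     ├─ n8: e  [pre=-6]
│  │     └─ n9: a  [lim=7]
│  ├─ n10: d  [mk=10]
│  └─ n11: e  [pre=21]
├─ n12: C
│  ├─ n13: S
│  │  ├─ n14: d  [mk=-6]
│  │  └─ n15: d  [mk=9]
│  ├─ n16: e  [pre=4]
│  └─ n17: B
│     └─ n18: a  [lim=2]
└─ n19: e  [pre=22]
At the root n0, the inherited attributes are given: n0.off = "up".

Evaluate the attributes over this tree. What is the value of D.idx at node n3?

1. n0.off = "up"  [given at root]
2. n1.wid = false  [false]
3. n1.idx = 6  [len(S.off) + 4]
4. n1.lab = "vup"  ["v" ++ S.off]
5. n2.fin = "vupv"  [D.lab ++ "v"]
6. n3.wid = true  [true]
7. n3.idx = 4  [len(E.fin)]
8. n3.lab = "ky"  ["ky"]
9. n4.pre = -7  [terminal]
10. n5.lim = 22  [terminal]
11. n6.pre = 29  [terminal]
12. n3.env = false  [D.wid == false]
13. n7.off = "ww"  ["ww"]
14. n8.pre = -6  [terminal]
15. n9.lim = 7  [terminal]
16. n7.lab = 25  [e.pre * 2 + 37]
17. n7.env = false  [a.lim == e.pre]
18. n2.hot = "mvupv"  ["m" ++ E.fin]
19. n2.tag = 19  [S.lab * 2 - 31]
20. n2.env = "vupvx"  [E.fin ++ "x"]
21. n10.mk = 10  [terminal]
22. n11.pre = 21  [terminal]
23. n1.env = true  [D.idx > 5]
24. n12.mk = false  [D.env == false]
25. n13.off = "xm"  ["xm"]
26. n14.mk = -6  [terminal]
27. n15.mk = 9  [terminal]
28. n13.lab = -1  [len(S.off) - 3]
29. n13.env = true  [d₀.mk > -7]
30. n16.pre = 4  [terminal]
31. n17.lab = 29  [S.lab * 2 + 31]
32. n18.lim = 2  [terminal]
33. n17.fin = "wr"  ["wr"]
34. n12.pre = "kx"  ["kx"]
35. n19.pre = 22  [terminal]
36. n0.lab = -9  [e.pre - 31]
37. n0.env = true  [D.env == true]

4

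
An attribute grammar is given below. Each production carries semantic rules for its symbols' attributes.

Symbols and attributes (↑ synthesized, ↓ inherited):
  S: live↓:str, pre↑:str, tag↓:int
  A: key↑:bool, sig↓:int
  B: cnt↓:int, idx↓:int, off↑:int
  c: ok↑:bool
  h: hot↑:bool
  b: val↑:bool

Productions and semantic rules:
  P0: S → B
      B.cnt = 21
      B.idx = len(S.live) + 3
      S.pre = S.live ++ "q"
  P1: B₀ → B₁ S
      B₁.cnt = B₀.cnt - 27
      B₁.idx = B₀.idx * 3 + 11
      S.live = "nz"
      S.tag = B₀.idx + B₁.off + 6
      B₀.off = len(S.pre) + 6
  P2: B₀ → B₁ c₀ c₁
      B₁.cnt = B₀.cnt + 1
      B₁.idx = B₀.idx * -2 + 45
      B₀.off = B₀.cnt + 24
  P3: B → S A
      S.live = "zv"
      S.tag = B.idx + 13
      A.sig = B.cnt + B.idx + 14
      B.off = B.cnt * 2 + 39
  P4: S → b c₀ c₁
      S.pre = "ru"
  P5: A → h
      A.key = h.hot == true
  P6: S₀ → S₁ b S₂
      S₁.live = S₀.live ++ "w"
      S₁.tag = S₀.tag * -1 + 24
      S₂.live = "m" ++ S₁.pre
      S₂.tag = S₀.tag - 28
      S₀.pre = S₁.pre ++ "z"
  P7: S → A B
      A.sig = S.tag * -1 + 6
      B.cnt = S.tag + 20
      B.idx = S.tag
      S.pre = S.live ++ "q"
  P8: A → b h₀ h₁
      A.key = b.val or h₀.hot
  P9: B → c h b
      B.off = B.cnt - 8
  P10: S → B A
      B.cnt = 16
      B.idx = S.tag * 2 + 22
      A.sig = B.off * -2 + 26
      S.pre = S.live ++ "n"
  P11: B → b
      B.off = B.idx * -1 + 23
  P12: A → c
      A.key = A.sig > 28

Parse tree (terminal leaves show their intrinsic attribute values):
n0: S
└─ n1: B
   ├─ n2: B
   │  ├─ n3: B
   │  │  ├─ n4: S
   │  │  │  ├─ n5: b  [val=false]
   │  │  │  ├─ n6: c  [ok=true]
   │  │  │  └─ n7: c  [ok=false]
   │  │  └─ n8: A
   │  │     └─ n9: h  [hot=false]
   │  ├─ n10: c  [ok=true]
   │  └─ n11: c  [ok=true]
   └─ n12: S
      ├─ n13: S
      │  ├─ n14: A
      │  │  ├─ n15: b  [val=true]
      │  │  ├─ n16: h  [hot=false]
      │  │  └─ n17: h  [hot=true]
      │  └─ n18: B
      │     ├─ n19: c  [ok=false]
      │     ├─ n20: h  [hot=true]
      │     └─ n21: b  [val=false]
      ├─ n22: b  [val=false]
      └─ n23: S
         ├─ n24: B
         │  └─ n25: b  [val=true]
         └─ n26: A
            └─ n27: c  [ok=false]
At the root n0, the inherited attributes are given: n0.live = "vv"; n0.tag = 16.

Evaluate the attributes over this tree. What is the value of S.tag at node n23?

1. n0.live = "vv"  [given at root]
2. n0.tag = 16  [given at root]
3. n1.cnt = 21  [21]
4. n1.idx = 5  [len(S.live) + 3]
5. n2.cnt = -6  [B₀.cnt - 27]
6. n2.idx = 26  [B₀.idx * 3 + 11]
7. n3.cnt = -5  [B₀.cnt + 1]
8. n3.idx = -7  [B₀.idx * -2 + 45]
9. n4.live = "zv"  ["zv"]
10. n4.tag = 6  [B.idx + 13]
11. n5.val = false  [terminal]
12. n6.ok = true  [terminal]
13. n7.ok = false  [terminal]
14. n4.pre = "ru"  ["ru"]
15. n8.sig = 2  [B.cnt + B.idx + 14]
16. n9.hot = false  [terminal]
17. n8.key = false  [h.hot == true]
18. n3.off = 29  [B.cnt * 2 + 39]
19. n10.ok = true  [terminal]
20. n11.ok = true  [terminal]
21. n2.off = 18  [B₀.cnt + 24]
22. n12.live = "nz"  ["nz"]
23. n12.tag = 29  [B₀.idx + B₁.off + 6]
24. n13.live = "nzw"  [S₀.live ++ "w"]
25. n13.tag = -5  [S₀.tag * -1 + 24]
26. n14.sig = 11  [S.tag * -1 + 6]
27. n15.val = true  [terminal]
28. n16.hot = false  [terminal]
29. n17.hot = true  [terminal]
30. n14.key = true  [b.val or h₀.hot]
31. n18.cnt = 15  [S.tag + 20]
32. n18.idx = -5  [S.tag]
33. n19.ok = false  [terminal]
34. n20.hot = true  [terminal]
35. n21.val = false  [terminal]
36. n18.off = 7  [B.cnt - 8]
37. n13.pre = "nzwq"  [S.live ++ "q"]
38. n22.val = false  [terminal]
39. n23.live = "mnzwq"  ["m" ++ S₁.pre]
40. n23.tag = 1  [S₀.tag - 28]
41. n24.cnt = 16  [16]
42. n24.idx = 24  [S.tag * 2 + 22]
43. n25.val = true  [terminal]
44. n24.off = -1  [B.idx * -1 + 23]
45. n26.sig = 28  [B.off * -2 + 26]
46. n27.ok = false  [terminal]
47. n26.key = false  [A.sig > 28]
48. n23.pre = "mnzwqn"  [S.live ++ "n"]
49. n12.pre = "nzwqz"  [S₁.pre ++ "z"]
50. n1.off = 11  [len(S.pre) + 6]
51. n0.pre = "vvq"  [S.live ++ "q"]

1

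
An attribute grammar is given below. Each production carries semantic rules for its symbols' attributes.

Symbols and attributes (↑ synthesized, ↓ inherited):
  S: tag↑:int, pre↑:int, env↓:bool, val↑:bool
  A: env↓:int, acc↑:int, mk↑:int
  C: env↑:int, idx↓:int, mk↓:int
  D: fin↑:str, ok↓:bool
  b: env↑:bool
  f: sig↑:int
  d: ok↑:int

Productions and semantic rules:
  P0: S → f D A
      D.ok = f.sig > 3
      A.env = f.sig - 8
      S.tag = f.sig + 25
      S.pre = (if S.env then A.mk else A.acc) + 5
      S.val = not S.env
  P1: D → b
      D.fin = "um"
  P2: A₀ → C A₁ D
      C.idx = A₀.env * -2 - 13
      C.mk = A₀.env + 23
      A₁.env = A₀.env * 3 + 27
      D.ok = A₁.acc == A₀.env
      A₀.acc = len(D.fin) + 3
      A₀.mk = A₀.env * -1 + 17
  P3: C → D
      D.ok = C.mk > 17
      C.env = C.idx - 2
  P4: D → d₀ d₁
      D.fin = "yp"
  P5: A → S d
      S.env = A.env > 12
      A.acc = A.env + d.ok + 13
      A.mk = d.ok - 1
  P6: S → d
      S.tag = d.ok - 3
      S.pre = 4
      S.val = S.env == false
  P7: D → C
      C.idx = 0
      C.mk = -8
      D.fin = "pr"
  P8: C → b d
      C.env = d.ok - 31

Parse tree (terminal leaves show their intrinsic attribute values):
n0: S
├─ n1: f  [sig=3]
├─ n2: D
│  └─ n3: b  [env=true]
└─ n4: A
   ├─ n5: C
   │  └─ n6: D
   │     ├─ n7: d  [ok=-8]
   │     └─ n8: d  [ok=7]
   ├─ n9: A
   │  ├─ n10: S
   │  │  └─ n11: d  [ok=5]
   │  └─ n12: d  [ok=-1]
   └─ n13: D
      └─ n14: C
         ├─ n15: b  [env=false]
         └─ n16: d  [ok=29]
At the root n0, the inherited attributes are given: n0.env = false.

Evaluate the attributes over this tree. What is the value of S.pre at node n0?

1. n0.env = false  [given at root]
2. n1.sig = 3  [terminal]
3. n2.ok = false  [f.sig > 3]
4. n3.env = true  [terminal]
5. n2.fin = "um"  ["um"]
6. n4.env = -5  [f.sig - 8]
7. n5.idx = -3  [A₀.env * -2 - 13]
8. n5.mk = 18  [A₀.env + 23]
9. n6.ok = true  [C.mk > 17]
10. n7.ok = -8  [terminal]
11. n8.ok = 7  [terminal]
12. n6.fin = "yp"  ["yp"]
13. n5.env = -5  [C.idx - 2]
14. n9.env = 12  [A₀.env * 3 + 27]
15. n10.env = false  [A.env > 12]
16. n11.ok = 5  [terminal]
17. n10.tag = 2  [d.ok - 3]
18. n10.pre = 4  [4]
19. n10.val = true  [S.env == false]
20. n12.ok = -1  [terminal]
21. n9.acc = 24  [A.env + d.ok + 13]
22. n9.mk = -2  [d.ok - 1]
23. n13.ok = false  [A₁.acc == A₀.env]
24. n14.idx = 0  [0]
25. n14.mk = -8  [-8]
26. n15.env = false  [terminal]
27. n16.ok = 29  [terminal]
28. n14.env = -2  [d.ok - 31]
29. n13.fin = "pr"  ["pr"]
30. n4.acc = 5  [len(D.fin) + 3]
31. n4.mk = 22  [A₀.env * -1 + 17]
32. n0.tag = 28  [f.sig + 25]
33. n0.pre = 10  [(if S.env then A.mk else A.acc) + 5]
34. n0.val = true  [not S.env]

10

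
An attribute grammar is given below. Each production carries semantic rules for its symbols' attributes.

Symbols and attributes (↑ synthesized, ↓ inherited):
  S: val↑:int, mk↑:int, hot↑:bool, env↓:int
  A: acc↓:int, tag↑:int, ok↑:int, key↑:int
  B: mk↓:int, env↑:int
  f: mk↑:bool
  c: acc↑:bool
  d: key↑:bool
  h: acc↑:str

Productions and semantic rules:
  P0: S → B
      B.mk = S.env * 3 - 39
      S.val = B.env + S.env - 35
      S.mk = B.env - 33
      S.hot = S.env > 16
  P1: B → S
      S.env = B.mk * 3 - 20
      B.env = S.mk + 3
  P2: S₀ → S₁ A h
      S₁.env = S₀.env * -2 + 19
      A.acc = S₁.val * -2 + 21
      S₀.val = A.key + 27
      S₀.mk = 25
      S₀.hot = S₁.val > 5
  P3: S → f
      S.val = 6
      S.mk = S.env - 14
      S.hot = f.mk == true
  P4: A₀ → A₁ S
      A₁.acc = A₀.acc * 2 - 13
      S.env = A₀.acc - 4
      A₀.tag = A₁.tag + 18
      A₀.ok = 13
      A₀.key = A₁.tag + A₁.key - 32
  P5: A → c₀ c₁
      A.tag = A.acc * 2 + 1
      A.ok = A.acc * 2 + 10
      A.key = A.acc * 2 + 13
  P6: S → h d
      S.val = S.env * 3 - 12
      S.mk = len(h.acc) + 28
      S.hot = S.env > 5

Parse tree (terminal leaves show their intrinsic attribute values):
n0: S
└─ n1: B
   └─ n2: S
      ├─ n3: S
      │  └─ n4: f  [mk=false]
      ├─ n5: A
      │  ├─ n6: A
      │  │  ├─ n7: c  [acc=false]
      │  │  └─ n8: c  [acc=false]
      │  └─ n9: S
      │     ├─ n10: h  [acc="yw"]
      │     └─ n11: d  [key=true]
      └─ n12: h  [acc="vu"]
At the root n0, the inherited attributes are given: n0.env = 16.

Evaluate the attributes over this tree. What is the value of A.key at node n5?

2

1. n0.env = 16  [given at root]
2. n1.mk = 9  [S.env * 3 - 39]
3. n2.env = 7  [B.mk * 3 - 20]
4. n3.env = 5  [S₀.env * -2 + 19]
5. n4.mk = false  [terminal]
6. n3.val = 6  [6]
7. n3.mk = -9  [S.env - 14]
8. n3.hot = false  [f.mk == true]
9. n5.acc = 9  [S₁.val * -2 + 21]
10. n6.acc = 5  [A₀.acc * 2 - 13]
11. n7.acc = false  [terminal]
12. n8.acc = false  [terminal]
13. n6.tag = 11  [A.acc * 2 + 1]
14. n6.ok = 20  [A.acc * 2 + 10]
15. n6.key = 23  [A.acc * 2 + 13]
16. n9.env = 5  [A₀.acc - 4]
17. n10.acc = "yw"  [terminal]
18. n11.key = true  [terminal]
19. n9.val = 3  [S.env * 3 - 12]
20. n9.mk = 30  [len(h.acc) + 28]
21. n9.hot = false  [S.env > 5]
22. n5.tag = 29  [A₁.tag + 18]
23. n5.ok = 13  [13]
24. n5.key = 2  [A₁.tag + A₁.key - 32]
25. n12.acc = "vu"  [terminal]
26. n2.val = 29  [A.key + 27]
27. n2.mk = 25  [25]
28. n2.hot = true  [S₁.val > 5]
29. n1.env = 28  [S.mk + 3]
30. n0.val = 9  [B.env + S.env - 35]
31. n0.mk = -5  [B.env - 33]
32. n0.hot = false  [S.env > 16]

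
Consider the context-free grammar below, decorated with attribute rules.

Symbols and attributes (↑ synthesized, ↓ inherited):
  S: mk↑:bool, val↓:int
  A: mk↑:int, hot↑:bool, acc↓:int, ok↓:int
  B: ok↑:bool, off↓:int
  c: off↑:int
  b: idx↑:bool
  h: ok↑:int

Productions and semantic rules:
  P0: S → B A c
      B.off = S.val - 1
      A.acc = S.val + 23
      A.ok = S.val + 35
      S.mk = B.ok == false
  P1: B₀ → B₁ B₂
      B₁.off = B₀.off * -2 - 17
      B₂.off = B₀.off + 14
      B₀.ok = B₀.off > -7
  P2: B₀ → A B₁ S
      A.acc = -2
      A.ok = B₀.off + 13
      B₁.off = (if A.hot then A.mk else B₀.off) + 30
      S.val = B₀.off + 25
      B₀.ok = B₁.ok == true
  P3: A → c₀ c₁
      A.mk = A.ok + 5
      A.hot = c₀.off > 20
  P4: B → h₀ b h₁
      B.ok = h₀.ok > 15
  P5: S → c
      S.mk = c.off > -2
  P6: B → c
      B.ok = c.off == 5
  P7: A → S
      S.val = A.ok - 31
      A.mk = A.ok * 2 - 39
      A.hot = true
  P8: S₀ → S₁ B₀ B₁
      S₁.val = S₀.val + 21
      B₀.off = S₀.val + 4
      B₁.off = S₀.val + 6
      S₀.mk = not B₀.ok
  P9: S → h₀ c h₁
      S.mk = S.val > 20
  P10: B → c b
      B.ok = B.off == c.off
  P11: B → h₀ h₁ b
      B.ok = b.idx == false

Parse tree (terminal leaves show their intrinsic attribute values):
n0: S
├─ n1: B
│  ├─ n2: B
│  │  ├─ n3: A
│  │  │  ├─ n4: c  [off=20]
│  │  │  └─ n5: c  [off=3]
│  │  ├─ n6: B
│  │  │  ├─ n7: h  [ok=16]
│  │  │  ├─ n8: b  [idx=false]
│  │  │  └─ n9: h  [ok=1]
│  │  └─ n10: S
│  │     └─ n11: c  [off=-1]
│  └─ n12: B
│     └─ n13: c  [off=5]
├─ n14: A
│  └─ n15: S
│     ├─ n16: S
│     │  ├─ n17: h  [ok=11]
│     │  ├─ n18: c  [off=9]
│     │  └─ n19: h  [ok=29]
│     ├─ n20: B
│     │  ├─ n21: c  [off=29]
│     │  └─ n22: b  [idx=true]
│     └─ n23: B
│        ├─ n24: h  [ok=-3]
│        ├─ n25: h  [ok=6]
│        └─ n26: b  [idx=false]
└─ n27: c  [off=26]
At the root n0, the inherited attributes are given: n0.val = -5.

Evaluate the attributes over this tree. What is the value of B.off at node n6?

25

1. n0.val = -5  [given at root]
2. n1.off = -6  [S.val - 1]
3. n2.off = -5  [B₀.off * -2 - 17]
4. n3.acc = -2  [-2]
5. n3.ok = 8  [B₀.off + 13]
6. n4.off = 20  [terminal]
7. n5.off = 3  [terminal]
8. n3.mk = 13  [A.ok + 5]
9. n3.hot = false  [c₀.off > 20]
10. n6.off = 25  [(if A.hot then A.mk else B₀.off) + 30]
11. n7.ok = 16  [terminal]
12. n8.idx = false  [terminal]
13. n9.ok = 1  [terminal]
14. n6.ok = true  [h₀.ok > 15]
15. n10.val = 20  [B₀.off + 25]
16. n11.off = -1  [terminal]
17. n10.mk = true  [c.off > -2]
18. n2.ok = true  [B₁.ok == true]
19. n12.off = 8  [B₀.off + 14]
20. n13.off = 5  [terminal]
21. n12.ok = true  [c.off == 5]
22. n1.ok = true  [B₀.off > -7]
23. n14.acc = 18  [S.val + 23]
24. n14.ok = 30  [S.val + 35]
25. n15.val = -1  [A.ok - 31]
26. n16.val = 20  [S₀.val + 21]
27. n17.ok = 11  [terminal]
28. n18.off = 9  [terminal]
29. n19.ok = 29  [terminal]
30. n16.mk = false  [S.val > 20]
31. n20.off = 3  [S₀.val + 4]
32. n21.off = 29  [terminal]
33. n22.idx = true  [terminal]
34. n20.ok = false  [B.off == c.off]
35. n23.off = 5  [S₀.val + 6]
36. n24.ok = -3  [terminal]
37. n25.ok = 6  [terminal]
38. n26.idx = false  [terminal]
39. n23.ok = true  [b.idx == false]
40. n15.mk = true  [not B₀.ok]
41. n14.mk = 21  [A.ok * 2 - 39]
42. n14.hot = true  [true]
43. n27.off = 26  [terminal]
44. n0.mk = false  [B.ok == false]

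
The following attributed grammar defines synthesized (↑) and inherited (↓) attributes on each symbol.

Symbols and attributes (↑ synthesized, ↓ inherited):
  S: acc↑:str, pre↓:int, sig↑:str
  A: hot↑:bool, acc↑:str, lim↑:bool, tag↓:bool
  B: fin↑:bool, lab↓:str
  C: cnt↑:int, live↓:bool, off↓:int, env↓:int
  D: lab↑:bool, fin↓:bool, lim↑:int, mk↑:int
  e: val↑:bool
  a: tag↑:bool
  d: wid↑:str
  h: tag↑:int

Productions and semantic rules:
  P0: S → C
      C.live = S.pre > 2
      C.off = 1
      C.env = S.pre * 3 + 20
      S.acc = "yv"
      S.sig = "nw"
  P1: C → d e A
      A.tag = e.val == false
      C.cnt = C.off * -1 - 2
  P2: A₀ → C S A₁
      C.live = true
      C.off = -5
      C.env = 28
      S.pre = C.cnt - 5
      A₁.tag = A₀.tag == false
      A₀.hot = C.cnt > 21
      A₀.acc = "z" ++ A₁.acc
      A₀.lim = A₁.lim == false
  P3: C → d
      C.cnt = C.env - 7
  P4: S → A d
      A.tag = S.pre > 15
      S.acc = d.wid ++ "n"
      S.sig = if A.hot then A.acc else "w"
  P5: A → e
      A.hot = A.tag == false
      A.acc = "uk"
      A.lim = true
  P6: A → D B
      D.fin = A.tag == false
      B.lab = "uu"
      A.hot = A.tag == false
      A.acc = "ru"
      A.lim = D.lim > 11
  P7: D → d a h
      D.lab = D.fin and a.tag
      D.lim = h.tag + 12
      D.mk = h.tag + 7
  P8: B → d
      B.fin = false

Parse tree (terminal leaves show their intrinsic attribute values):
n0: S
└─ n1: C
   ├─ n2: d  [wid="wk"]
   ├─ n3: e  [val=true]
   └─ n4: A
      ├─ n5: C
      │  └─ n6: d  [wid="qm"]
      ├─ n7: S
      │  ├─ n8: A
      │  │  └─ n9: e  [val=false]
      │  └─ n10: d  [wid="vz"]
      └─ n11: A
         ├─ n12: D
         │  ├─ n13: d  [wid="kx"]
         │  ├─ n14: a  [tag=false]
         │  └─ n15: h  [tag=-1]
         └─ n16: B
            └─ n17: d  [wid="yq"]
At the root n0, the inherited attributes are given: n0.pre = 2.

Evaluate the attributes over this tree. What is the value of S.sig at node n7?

1. n0.pre = 2  [given at root]
2. n1.live = false  [S.pre > 2]
3. n1.off = 1  [1]
4. n1.env = 26  [S.pre * 3 + 20]
5. n2.wid = "wk"  [terminal]
6. n3.val = true  [terminal]
7. n4.tag = false  [e.val == false]
8. n5.live = true  [true]
9. n5.off = -5  [-5]
10. n5.env = 28  [28]
11. n6.wid = "qm"  [terminal]
12. n5.cnt = 21  [C.env - 7]
13. n7.pre = 16  [C.cnt - 5]
14. n8.tag = true  [S.pre > 15]
15. n9.val = false  [terminal]
16. n8.hot = false  [A.tag == false]
17. n8.acc = "uk"  ["uk"]
18. n8.lim = true  [true]
19. n10.wid = "vz"  [terminal]
20. n7.acc = "vzn"  [d.wid ++ "n"]
21. n7.sig = "w"  [if A.hot then A.acc else "w"]
22. n11.tag = true  [A₀.tag == false]
23. n12.fin = false  [A.tag == false]
24. n13.wid = "kx"  [terminal]
25. n14.tag = false  [terminal]
26. n15.tag = -1  [terminal]
27. n12.lab = false  [D.fin and a.tag]
28. n12.lim = 11  [h.tag + 12]
29. n12.mk = 6  [h.tag + 7]
30. n16.lab = "uu"  ["uu"]
31. n17.wid = "yq"  [terminal]
32. n16.fin = false  [false]
33. n11.hot = false  [A.tag == false]
34. n11.acc = "ru"  ["ru"]
35. n11.lim = false  [D.lim > 11]
36. n4.hot = false  [C.cnt > 21]
37. n4.acc = "zru"  ["z" ++ A₁.acc]
38. n4.lim = true  [A₁.lim == false]
39. n1.cnt = -3  [C.off * -1 - 2]
40. n0.acc = "yv"  ["yv"]
41. n0.sig = "nw"  ["nw"]

"w"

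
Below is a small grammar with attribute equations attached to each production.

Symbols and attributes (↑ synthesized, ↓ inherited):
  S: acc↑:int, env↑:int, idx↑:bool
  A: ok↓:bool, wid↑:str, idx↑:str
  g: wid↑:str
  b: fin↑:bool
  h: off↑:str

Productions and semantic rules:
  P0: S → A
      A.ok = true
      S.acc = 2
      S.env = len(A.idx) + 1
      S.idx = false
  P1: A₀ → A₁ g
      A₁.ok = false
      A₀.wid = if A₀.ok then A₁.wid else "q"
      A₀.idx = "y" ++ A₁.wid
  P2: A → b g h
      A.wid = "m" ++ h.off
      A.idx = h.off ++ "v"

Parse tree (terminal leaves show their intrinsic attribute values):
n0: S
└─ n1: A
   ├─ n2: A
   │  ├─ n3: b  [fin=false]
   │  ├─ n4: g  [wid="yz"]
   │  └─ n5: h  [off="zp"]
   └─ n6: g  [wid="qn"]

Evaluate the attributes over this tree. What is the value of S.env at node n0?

5

1. n1.ok = true  [true]
2. n2.ok = false  [false]
3. n3.fin = false  [terminal]
4. n4.wid = "yz"  [terminal]
5. n5.off = "zp"  [terminal]
6. n2.wid = "mzp"  ["m" ++ h.off]
7. n2.idx = "zpv"  [h.off ++ "v"]
8. n6.wid = "qn"  [terminal]
9. n1.wid = "mzp"  [if A₀.ok then A₁.wid else "q"]
10. n1.idx = "ymzp"  ["y" ++ A₁.wid]
11. n0.acc = 2  [2]
12. n0.env = 5  [len(A.idx) + 1]
13. n0.idx = false  [false]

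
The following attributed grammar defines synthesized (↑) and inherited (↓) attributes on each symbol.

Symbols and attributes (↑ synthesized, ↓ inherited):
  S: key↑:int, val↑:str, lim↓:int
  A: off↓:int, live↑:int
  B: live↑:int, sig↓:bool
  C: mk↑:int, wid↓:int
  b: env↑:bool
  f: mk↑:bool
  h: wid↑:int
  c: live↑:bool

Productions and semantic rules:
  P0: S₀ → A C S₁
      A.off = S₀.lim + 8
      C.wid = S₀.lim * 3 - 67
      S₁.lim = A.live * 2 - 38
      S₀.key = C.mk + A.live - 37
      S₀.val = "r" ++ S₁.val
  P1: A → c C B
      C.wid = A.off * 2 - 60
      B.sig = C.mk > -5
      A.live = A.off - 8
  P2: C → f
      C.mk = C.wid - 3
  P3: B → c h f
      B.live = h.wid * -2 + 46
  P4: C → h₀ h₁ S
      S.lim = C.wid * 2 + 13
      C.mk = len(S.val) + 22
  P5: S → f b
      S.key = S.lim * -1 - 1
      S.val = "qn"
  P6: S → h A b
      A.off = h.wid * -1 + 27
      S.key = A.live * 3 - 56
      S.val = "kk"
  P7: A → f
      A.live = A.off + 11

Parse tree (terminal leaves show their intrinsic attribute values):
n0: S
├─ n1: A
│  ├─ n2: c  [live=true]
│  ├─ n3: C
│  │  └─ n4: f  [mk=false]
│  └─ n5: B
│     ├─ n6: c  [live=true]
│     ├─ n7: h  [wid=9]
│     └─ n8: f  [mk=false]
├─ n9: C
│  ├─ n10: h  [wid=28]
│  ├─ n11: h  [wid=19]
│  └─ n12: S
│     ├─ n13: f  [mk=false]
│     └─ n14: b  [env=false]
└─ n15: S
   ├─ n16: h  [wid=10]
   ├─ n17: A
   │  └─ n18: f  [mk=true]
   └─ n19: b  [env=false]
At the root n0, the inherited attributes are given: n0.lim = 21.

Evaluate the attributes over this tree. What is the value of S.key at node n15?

1. n0.lim = 21  [given at root]
2. n1.off = 29  [S₀.lim + 8]
3. n2.live = true  [terminal]
4. n3.wid = -2  [A.off * 2 - 60]
5. n4.mk = false  [terminal]
6. n3.mk = -5  [C.wid - 3]
7. n5.sig = false  [C.mk > -5]
8. n6.live = true  [terminal]
9. n7.wid = 9  [terminal]
10. n8.mk = false  [terminal]
11. n5.live = 28  [h.wid * -2 + 46]
12. n1.live = 21  [A.off - 8]
13. n9.wid = -4  [S₀.lim * 3 - 67]
14. n10.wid = 28  [terminal]
15. n11.wid = 19  [terminal]
16. n12.lim = 5  [C.wid * 2 + 13]
17. n13.mk = false  [terminal]
18. n14.env = false  [terminal]
19. n12.key = -6  [S.lim * -1 - 1]
20. n12.val = "qn"  ["qn"]
21. n9.mk = 24  [len(S.val) + 22]
22. n15.lim = 4  [A.live * 2 - 38]
23. n16.wid = 10  [terminal]
24. n17.off = 17  [h.wid * -1 + 27]
25. n18.mk = true  [terminal]
26. n17.live = 28  [A.off + 11]
27. n19.env = false  [terminal]
28. n15.key = 28  [A.live * 3 - 56]
29. n15.val = "kk"  ["kk"]
30. n0.key = 8  [C.mk + A.live - 37]
31. n0.val = "rkk"  ["r" ++ S₁.val]

28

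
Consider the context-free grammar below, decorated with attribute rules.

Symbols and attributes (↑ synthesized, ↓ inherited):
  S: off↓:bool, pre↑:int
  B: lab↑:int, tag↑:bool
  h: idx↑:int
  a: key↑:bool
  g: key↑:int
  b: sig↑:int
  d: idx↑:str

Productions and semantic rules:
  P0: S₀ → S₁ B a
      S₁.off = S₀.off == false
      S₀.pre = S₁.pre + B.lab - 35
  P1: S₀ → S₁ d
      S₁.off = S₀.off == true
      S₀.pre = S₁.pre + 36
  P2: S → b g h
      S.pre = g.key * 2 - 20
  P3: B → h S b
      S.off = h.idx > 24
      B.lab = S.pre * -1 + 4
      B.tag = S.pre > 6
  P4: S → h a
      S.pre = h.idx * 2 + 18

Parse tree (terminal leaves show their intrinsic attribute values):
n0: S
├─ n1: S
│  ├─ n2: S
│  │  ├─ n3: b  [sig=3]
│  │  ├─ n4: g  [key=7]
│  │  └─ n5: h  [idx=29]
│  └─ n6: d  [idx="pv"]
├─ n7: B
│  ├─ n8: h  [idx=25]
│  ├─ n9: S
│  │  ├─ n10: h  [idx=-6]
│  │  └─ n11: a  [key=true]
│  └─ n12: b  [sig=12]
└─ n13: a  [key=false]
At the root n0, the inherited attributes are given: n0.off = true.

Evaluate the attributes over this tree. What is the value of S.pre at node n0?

1. n0.off = true  [given at root]
2. n1.off = false  [S₀.off == false]
3. n2.off = false  [S₀.off == true]
4. n3.sig = 3  [terminal]
5. n4.key = 7  [terminal]
6. n5.idx = 29  [terminal]
7. n2.pre = -6  [g.key * 2 - 20]
8. n6.idx = "pv"  [terminal]
9. n1.pre = 30  [S₁.pre + 36]
10. n8.idx = 25  [terminal]
11. n9.off = true  [h.idx > 24]
12. n10.idx = -6  [terminal]
13. n11.key = true  [terminal]
14. n9.pre = 6  [h.idx * 2 + 18]
15. n12.sig = 12  [terminal]
16. n7.lab = -2  [S.pre * -1 + 4]
17. n7.tag = false  [S.pre > 6]
18. n13.key = false  [terminal]
19. n0.pre = -7  [S₁.pre + B.lab - 35]

-7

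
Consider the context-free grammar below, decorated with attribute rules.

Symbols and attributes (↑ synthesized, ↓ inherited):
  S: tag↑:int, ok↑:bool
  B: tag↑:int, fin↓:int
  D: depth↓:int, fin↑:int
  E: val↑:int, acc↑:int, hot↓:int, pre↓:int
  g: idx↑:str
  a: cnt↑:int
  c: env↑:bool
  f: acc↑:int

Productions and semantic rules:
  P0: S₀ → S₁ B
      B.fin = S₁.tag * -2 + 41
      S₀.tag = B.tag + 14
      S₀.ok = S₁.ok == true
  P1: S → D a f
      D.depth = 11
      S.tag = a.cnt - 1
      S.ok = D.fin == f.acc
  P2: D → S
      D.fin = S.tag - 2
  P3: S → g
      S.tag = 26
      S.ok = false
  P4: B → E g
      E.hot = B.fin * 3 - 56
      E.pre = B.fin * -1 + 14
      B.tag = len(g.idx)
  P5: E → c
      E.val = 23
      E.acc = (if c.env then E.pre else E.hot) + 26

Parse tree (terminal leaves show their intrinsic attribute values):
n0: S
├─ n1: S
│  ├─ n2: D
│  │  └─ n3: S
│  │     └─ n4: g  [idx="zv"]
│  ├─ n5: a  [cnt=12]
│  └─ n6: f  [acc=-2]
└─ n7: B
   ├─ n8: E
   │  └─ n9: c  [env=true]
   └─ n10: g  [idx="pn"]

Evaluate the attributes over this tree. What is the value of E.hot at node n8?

1. n2.depth = 11  [11]
2. n4.idx = "zv"  [terminal]
3. n3.tag = 26  [26]
4. n3.ok = false  [false]
5. n2.fin = 24  [S.tag - 2]
6. n5.cnt = 12  [terminal]
7. n6.acc = -2  [terminal]
8. n1.tag = 11  [a.cnt - 1]
9. n1.ok = false  [D.fin == f.acc]
10. n7.fin = 19  [S₁.tag * -2 + 41]
11. n8.hot = 1  [B.fin * 3 - 56]
12. n8.pre = -5  [B.fin * -1 + 14]
13. n9.env = true  [terminal]
14. n8.val = 23  [23]
15. n8.acc = 21  [(if c.env then E.pre else E.hot) + 26]
16. n10.idx = "pn"  [terminal]
17. n7.tag = 2  [len(g.idx)]
18. n0.tag = 16  [B.tag + 14]
19. n0.ok = false  [S₁.ok == true]

1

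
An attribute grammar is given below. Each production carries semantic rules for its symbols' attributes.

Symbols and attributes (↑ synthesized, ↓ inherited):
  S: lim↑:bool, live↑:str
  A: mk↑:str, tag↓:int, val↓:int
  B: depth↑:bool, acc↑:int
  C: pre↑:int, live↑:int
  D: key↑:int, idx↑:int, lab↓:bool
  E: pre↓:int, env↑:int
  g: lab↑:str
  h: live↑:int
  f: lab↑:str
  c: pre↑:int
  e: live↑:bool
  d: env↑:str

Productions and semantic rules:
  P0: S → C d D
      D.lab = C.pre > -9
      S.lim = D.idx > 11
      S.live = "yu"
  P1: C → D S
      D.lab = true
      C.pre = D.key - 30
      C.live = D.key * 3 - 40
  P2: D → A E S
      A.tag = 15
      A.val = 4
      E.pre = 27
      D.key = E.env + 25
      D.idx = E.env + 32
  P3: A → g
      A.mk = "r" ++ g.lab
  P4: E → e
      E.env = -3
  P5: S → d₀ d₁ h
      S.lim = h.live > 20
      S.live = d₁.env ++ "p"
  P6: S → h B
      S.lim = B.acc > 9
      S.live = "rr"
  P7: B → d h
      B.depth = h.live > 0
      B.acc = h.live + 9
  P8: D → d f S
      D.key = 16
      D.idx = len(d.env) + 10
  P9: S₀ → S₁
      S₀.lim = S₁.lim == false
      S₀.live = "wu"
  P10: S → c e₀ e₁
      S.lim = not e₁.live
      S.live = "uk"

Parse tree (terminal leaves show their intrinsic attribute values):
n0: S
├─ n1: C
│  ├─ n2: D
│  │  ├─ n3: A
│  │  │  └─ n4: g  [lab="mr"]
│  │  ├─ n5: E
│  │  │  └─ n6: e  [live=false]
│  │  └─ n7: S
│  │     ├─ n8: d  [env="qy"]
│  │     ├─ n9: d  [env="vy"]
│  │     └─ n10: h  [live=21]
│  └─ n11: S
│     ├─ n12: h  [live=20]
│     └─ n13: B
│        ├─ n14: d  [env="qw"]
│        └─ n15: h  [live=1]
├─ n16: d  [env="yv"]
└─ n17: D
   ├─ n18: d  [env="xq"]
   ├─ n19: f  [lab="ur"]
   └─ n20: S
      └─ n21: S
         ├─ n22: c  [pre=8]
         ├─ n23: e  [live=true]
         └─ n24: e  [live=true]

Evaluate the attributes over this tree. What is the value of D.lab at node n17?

1. n2.lab = true  [true]
2. n3.tag = 15  [15]
3. n3.val = 4  [4]
4. n4.lab = "mr"  [terminal]
5. n3.mk = "rmr"  ["r" ++ g.lab]
6. n5.pre = 27  [27]
7. n6.live = false  [terminal]
8. n5.env = -3  [-3]
9. n8.env = "qy"  [terminal]
10. n9.env = "vy"  [terminal]
11. n10.live = 21  [terminal]
12. n7.lim = true  [h.live > 20]
13. n7.live = "vyp"  [d₁.env ++ "p"]
14. n2.key = 22  [E.env + 25]
15. n2.idx = 29  [E.env + 32]
16. n12.live = 20  [terminal]
17. n14.env = "qw"  [terminal]
18. n15.live = 1  [terminal]
19. n13.depth = true  [h.live > 0]
20. n13.acc = 10  [h.live + 9]
21. n11.lim = true  [B.acc > 9]
22. n11.live = "rr"  ["rr"]
23. n1.pre = -8  [D.key - 30]
24. n1.live = 26  [D.key * 3 - 40]
25. n16.env = "yv"  [terminal]
26. n17.lab = true  [C.pre > -9]
27. n18.env = "xq"  [terminal]
28. n19.lab = "ur"  [terminal]
29. n22.pre = 8  [terminal]
30. n23.live = true  [terminal]
31. n24.live = true  [terminal]
32. n21.lim = false  [not e₁.live]
33. n21.live = "uk"  ["uk"]
34. n20.lim = true  [S₁.lim == false]
35. n20.live = "wu"  ["wu"]
36. n17.key = 16  [16]
37. n17.idx = 12  [len(d.env) + 10]
38. n0.lim = true  [D.idx > 11]
39. n0.live = "yu"  ["yu"]

true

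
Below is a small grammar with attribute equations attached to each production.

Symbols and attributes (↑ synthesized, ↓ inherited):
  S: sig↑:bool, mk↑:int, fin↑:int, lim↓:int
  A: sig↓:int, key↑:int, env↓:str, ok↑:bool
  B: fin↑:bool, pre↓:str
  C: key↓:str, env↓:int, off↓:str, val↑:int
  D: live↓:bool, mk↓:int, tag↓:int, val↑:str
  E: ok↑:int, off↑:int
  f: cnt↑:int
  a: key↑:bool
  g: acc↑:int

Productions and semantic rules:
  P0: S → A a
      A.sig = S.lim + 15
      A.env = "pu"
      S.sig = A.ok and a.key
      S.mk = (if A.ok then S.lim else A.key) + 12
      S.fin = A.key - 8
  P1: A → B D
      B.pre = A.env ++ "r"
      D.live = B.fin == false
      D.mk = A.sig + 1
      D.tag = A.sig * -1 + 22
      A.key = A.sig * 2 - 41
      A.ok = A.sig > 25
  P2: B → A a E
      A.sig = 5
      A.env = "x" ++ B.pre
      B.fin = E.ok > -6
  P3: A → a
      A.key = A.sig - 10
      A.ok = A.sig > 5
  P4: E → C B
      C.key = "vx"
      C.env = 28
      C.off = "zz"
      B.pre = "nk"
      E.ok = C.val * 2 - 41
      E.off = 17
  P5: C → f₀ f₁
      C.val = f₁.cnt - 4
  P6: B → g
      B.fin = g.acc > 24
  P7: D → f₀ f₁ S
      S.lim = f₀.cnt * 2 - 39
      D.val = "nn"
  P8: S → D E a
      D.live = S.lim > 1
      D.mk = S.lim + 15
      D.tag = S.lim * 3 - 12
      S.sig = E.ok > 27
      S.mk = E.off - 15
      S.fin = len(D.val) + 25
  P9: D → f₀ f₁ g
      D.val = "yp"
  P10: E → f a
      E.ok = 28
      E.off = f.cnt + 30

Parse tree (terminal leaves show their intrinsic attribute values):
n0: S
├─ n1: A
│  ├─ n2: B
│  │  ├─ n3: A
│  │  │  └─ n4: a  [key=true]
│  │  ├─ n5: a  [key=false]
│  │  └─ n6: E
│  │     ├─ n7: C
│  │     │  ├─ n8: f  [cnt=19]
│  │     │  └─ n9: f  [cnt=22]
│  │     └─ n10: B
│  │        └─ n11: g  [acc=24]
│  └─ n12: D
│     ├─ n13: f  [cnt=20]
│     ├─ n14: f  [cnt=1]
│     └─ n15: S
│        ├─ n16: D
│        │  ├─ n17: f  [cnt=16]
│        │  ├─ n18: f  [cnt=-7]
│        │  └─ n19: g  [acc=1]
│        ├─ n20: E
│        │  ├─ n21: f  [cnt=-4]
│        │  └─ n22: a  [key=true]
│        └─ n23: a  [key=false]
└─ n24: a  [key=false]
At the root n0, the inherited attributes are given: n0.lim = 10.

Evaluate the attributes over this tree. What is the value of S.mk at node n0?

21

1. n0.lim = 10  [given at root]
2. n1.sig = 25  [S.lim + 15]
3. n1.env = "pu"  ["pu"]
4. n2.pre = "pur"  [A.env ++ "r"]
5. n3.sig = 5  [5]
6. n3.env = "xpur"  ["x" ++ B.pre]
7. n4.key = true  [terminal]
8. n3.key = -5  [A.sig - 10]
9. n3.ok = false  [A.sig > 5]
10. n5.key = false  [terminal]
11. n7.key = "vx"  ["vx"]
12. n7.env = 28  [28]
13. n7.off = "zz"  ["zz"]
14. n8.cnt = 19  [terminal]
15. n9.cnt = 22  [terminal]
16. n7.val = 18  [f₁.cnt - 4]
17. n10.pre = "nk"  ["nk"]
18. n11.acc = 24  [terminal]
19. n10.fin = false  [g.acc > 24]
20. n6.ok = -5  [C.val * 2 - 41]
21. n6.off = 17  [17]
22. n2.fin = true  [E.ok > -6]
23. n12.live = false  [B.fin == false]
24. n12.mk = 26  [A.sig + 1]
25. n12.tag = -3  [A.sig * -1 + 22]
26. n13.cnt = 20  [terminal]
27. n14.cnt = 1  [terminal]
28. n15.lim = 1  [f₀.cnt * 2 - 39]
29. n16.live = false  [S.lim > 1]
30. n16.mk = 16  [S.lim + 15]
31. n16.tag = -9  [S.lim * 3 - 12]
32. n17.cnt = 16  [terminal]
33. n18.cnt = -7  [terminal]
34. n19.acc = 1  [terminal]
35. n16.val = "yp"  ["yp"]
36. n21.cnt = -4  [terminal]
37. n22.key = true  [terminal]
38. n20.ok = 28  [28]
39. n20.off = 26  [f.cnt + 30]
40. n23.key = false  [terminal]
41. n15.sig = true  [E.ok > 27]
42. n15.mk = 11  [E.off - 15]
43. n15.fin = 27  [len(D.val) + 25]
44. n12.val = "nn"  ["nn"]
45. n1.key = 9  [A.sig * 2 - 41]
46. n1.ok = false  [A.sig > 25]
47. n24.key = false  [terminal]
48. n0.sig = false  [A.ok and a.key]
49. n0.mk = 21  [(if A.ok then S.lim else A.key) + 12]
50. n0.fin = 1  [A.key - 8]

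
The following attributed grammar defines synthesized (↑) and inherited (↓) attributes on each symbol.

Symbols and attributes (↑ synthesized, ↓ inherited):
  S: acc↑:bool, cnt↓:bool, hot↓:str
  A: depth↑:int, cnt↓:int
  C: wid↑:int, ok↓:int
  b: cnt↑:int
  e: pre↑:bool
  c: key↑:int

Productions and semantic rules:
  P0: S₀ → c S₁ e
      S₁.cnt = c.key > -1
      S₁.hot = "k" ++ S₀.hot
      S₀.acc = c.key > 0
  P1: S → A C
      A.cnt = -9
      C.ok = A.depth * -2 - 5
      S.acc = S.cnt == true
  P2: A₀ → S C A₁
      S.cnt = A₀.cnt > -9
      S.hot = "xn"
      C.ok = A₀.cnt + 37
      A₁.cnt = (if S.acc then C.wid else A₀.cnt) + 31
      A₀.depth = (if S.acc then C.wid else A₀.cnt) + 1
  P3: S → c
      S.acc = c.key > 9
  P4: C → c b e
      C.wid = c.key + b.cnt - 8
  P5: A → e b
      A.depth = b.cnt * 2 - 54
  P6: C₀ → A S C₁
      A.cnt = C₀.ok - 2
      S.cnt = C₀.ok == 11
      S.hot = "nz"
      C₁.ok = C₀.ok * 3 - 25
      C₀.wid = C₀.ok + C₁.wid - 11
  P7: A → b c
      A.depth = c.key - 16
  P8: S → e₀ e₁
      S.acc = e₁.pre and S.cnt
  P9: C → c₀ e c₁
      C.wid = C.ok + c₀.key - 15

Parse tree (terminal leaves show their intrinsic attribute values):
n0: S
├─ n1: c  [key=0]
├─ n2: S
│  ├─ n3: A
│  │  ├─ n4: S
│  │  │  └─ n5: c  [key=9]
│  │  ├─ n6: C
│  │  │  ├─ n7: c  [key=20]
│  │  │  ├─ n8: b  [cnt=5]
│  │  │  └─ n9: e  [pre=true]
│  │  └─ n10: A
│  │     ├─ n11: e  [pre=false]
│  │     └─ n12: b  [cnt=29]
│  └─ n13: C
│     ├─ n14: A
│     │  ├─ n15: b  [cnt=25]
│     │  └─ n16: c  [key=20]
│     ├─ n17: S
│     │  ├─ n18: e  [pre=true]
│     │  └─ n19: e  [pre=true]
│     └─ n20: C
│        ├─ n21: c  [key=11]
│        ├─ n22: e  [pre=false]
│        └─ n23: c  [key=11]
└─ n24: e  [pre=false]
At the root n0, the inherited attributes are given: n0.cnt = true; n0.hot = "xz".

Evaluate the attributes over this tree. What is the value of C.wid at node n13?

1. n0.cnt = true  [given at root]
2. n0.hot = "xz"  [given at root]
3. n1.key = 0  [terminal]
4. n2.cnt = true  [c.key > -1]
5. n2.hot = "kxz"  ["k" ++ S₀.hot]
6. n3.cnt = -9  [-9]
7. n4.cnt = false  [A₀.cnt > -9]
8. n4.hot = "xn"  ["xn"]
9. n5.key = 9  [terminal]
10. n4.acc = false  [c.key > 9]
11. n6.ok = 28  [A₀.cnt + 37]
12. n7.key = 20  [terminal]
13. n8.cnt = 5  [terminal]
14. n9.pre = true  [terminal]
15. n6.wid = 17  [c.key + b.cnt - 8]
16. n10.cnt = 22  [(if S.acc then C.wid else A₀.cnt) + 31]
17. n11.pre = false  [terminal]
18. n12.cnt = 29  [terminal]
19. n10.depth = 4  [b.cnt * 2 - 54]
20. n3.depth = -8  [(if S.acc then C.wid else A₀.cnt) + 1]
21. n13.ok = 11  [A.depth * -2 - 5]
22. n14.cnt = 9  [C₀.ok - 2]
23. n15.cnt = 25  [terminal]
24. n16.key = 20  [terminal]
25. n14.depth = 4  [c.key - 16]
26. n17.cnt = true  [C₀.ok == 11]
27. n17.hot = "nz"  ["nz"]
28. n18.pre = true  [terminal]
29. n19.pre = true  [terminal]
30. n17.acc = true  [e₁.pre and S.cnt]
31. n20.ok = 8  [C₀.ok * 3 - 25]
32. n21.key = 11  [terminal]
33. n22.pre = false  [terminal]
34. n23.key = 11  [terminal]
35. n20.wid = 4  [C.ok + c₀.key - 15]
36. n13.wid = 4  [C₀.ok + C₁.wid - 11]
37. n2.acc = true  [S.cnt == true]
38. n24.pre = false  [terminal]
39. n0.acc = false  [c.key > 0]

4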